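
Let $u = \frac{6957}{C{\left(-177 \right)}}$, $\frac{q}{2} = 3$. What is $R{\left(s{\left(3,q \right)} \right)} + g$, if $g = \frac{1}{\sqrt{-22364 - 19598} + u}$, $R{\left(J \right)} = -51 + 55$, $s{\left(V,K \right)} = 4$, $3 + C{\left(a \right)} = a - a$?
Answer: $\frac{21676573}{5419723} - \frac{i \sqrt{41962}}{5419723} \approx 3.9996 - 3.7796 \cdot 10^{-5} i$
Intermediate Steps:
$q = 6$ ($q = 2 \cdot 3 = 6$)
$C{\left(a \right)} = -3$ ($C{\left(a \right)} = -3 + \left(a - a\right) = -3 + 0 = -3$)
$u = -2319$ ($u = \frac{6957}{-3} = 6957 \left(- \frac{1}{3}\right) = -2319$)
$R{\left(J \right)} = 4$
$g = \frac{1}{-2319 + i \sqrt{41962}}$ ($g = \frac{1}{\sqrt{-22364 - 19598} - 2319} = \frac{1}{\sqrt{-41962} - 2319} = \frac{1}{i \sqrt{41962} - 2319} = \frac{1}{-2319 + i \sqrt{41962}} \approx -0.00042788 - 3.7796 \cdot 10^{-5} i$)
$R{\left(s{\left(3,q \right)} \right)} + g = 4 - \left(\frac{2319}{5419723} + \frac{i \sqrt{41962}}{5419723}\right) = \frac{21676573}{5419723} - \frac{i \sqrt{41962}}{5419723}$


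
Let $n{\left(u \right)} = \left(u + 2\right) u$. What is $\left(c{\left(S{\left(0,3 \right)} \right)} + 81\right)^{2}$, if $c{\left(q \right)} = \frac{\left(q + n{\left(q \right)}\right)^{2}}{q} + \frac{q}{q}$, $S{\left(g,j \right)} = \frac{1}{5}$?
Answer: $\frac{110376036}{15625} \approx 7064.1$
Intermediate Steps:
$n{\left(u \right)} = u \left(2 + u\right)$ ($n{\left(u \right)} = \left(2 + u\right) u = u \left(2 + u\right)$)
$S{\left(g,j \right)} = \frac{1}{5}$
$c{\left(q \right)} = 1 + \frac{\left(q + q \left(2 + q\right)\right)^{2}}{q}$ ($c{\left(q \right)} = \frac{\left(q + q \left(2 + q\right)\right)^{2}}{q} + \frac{q}{q} = \frac{\left(q + q \left(2 + q\right)\right)^{2}}{q} + 1 = 1 + \frac{\left(q + q \left(2 + q\right)\right)^{2}}{q}$)
$\left(c{\left(S{\left(0,3 \right)} \right)} + 81\right)^{2} = \left(\left(1 + \frac{\left(3 + \frac{1}{5}\right)^{2}}{5}\right) + 81\right)^{2} = \left(\left(1 + \frac{\left(\frac{16}{5}\right)^{2}}{5}\right) + 81\right)^{2} = \left(\left(1 + \frac{1}{5} \cdot \frac{256}{25}\right) + 81\right)^{2} = \left(\left(1 + \frac{256}{125}\right) + 81\right)^{2} = \left(\frac{381}{125} + 81\right)^{2} = \left(\frac{10506}{125}\right)^{2} = \frac{110376036}{15625}$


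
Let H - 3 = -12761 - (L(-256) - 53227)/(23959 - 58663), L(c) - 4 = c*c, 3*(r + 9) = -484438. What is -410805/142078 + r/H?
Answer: 614366126195565/62903801120882 ≈ 9.7668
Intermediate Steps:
r = -484465/3 (r = -9 + (1/3)*(-484438) = -9 - 484438/3 = -484465/3 ≈ -1.6149e+5)
L(c) = 4 + c**2 (L(c) = 4 + c*c = 4 + c**2)
H = -442741319/34704 (H = 3 + (-12761 - ((4 + (-256)**2) - 53227)/(23959 - 58663)) = 3 + (-12761 - ((4 + 65536) - 53227)/(-34704)) = 3 + (-12761 - (65540 - 53227)*(-1)/34704) = 3 + (-12761 - 12313*(-1)/34704) = 3 + (-12761 - 1*(-12313/34704)) = 3 + (-12761 + 12313/34704) = 3 - 442845431/34704 = -442741319/34704 ≈ -12758.)
-410805/142078 + r/H = -410805/142078 - 484465/(3*(-442741319/34704)) = -410805*1/142078 - 484465/3*(-34704/442741319) = -410805/142078 + 5604291120/442741319 = 614366126195565/62903801120882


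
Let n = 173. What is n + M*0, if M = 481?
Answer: 173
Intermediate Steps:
n + M*0 = 173 + 481*0 = 173 + 0 = 173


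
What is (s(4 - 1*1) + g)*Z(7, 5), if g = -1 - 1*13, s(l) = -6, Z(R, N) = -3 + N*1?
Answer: -40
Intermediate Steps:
Z(R, N) = -3 + N
g = -14 (g = -1 - 13 = -14)
(s(4 - 1*1) + g)*Z(7, 5) = (-6 - 14)*(-3 + 5) = -20*2 = -40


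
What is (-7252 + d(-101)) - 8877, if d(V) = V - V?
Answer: -16129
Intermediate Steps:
d(V) = 0
(-7252 + d(-101)) - 8877 = (-7252 + 0) - 8877 = -7252 - 8877 = -16129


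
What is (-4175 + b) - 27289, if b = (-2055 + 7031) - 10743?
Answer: -37231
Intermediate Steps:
b = -5767 (b = 4976 - 10743 = -5767)
(-4175 + b) - 27289 = (-4175 - 5767) - 27289 = -9942 - 27289 = -37231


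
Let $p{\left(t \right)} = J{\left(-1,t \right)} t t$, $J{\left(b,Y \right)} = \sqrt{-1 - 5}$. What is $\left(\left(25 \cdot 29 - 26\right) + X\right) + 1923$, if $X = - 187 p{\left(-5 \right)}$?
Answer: $2622 - 4675 i \sqrt{6} \approx 2622.0 - 11451.0 i$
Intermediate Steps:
$J{\left(b,Y \right)} = i \sqrt{6}$ ($J{\left(b,Y \right)} = \sqrt{-6} = i \sqrt{6}$)
$p{\left(t \right)} = i \sqrt{6} t^{2}$ ($p{\left(t \right)} = i \sqrt{6} t t = i t \sqrt{6} t = i \sqrt{6} t^{2}$)
$X = - 4675 i \sqrt{6}$ ($X = - 187 i \sqrt{6} \left(-5\right)^{2} = - 187 i \sqrt{6} \cdot 25 = - 187 \cdot 25 i \sqrt{6} = - 4675 i \sqrt{6} \approx - 11451.0 i$)
$\left(\left(25 \cdot 29 - 26\right) + X\right) + 1923 = \left(\left(25 \cdot 29 - 26\right) - 4675 i \sqrt{6}\right) + 1923 = \left(\left(725 - 26\right) - 4675 i \sqrt{6}\right) + 1923 = \left(699 - 4675 i \sqrt{6}\right) + 1923 = 2622 - 4675 i \sqrt{6}$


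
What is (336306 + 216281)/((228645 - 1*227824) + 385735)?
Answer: 552587/386556 ≈ 1.4295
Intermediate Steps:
(336306 + 216281)/((228645 - 1*227824) + 385735) = 552587/((228645 - 227824) + 385735) = 552587/(821 + 385735) = 552587/386556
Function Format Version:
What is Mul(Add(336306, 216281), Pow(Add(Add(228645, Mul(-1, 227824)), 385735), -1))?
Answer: Rational(552587, 386556) ≈ 1.4295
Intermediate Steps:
Mul(Add(336306, 216281), Pow(Add(Add(228645, Mul(-1, 227824)), 385735), -1)) = Mul(552587, Pow(Add(Add(228645, -227824), 385735), -1)) = Mul(552587, Pow(Add(821, 385735), -1)) = Mul(552587, Pow(386556, -1)) = Mul(552587, Rational(1, 386556)) = Rational(552587, 386556)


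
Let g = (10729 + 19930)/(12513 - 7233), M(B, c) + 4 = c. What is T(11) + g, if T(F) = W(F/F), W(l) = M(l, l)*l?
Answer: 14819/5280 ≈ 2.8066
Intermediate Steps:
M(B, c) = -4 + c
W(l) = l*(-4 + l) (W(l) = (-4 + l)*l = l*(-4 + l))
T(F) = -3 (T(F) = (F/F)*(-4 + F/F) = 1*(-4 + 1) = 1*(-3) = -3)
g = 30659/5280 ≈ 5.8066
T(11) + g = -3 + 30659/5280 = 14819/5280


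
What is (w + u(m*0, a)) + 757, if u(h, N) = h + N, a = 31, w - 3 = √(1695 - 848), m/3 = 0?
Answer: 791 + 11*√7 ≈ 820.10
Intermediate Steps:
m = 0 (m = 3*0 = 0)
w = 3 + 11*√7 (w = 3 + √(1695 - 848) = 3 + √847 = 3 + 11*√7 ≈ 32.103)
u(h, N) = N + h
(w + u(m*0, a)) + 757 = ((3 + 11*√7) + (31 + 0*0)) + 757 = ((3 + 11*√7) + (31 + 0)) + 757 = ((3 + 11*√7) + 31) + 757 = (34 + 11*√7) + 757 = 791 + 11*√7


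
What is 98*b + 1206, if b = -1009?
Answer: -97676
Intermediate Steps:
98*b + 1206 = 98*(-1009) + 1206 = -98882 + 1206 = -97676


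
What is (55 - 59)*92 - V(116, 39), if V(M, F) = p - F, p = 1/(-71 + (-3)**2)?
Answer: -20397/62 ≈ -328.98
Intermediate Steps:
p = -1/62 (p = 1/(-71 + 9) = 1/(-62) = -1/62 ≈ -0.016129)
V(M, F) = -1/62 - F
(55 - 59)*92 - V(116, 39) = (55 - 59)*92 - (-1/62 - 1*39) = -4*92 - (-1/62 - 39) = -368 - 1*(-2419/62) = -368 + 2419/62 = -20397/62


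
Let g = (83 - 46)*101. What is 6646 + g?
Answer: 10383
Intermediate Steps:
g = 3737 (g = 37*101 = 3737)
6646 + g = 6646 + 3737 = 10383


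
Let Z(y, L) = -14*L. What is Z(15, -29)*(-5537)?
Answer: -2248022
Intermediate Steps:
Z(15, -29)*(-5537) = -14*(-29)*(-5537) = 406*(-5537) = -2248022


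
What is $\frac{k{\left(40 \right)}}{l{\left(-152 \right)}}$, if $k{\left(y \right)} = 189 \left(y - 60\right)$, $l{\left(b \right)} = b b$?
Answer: $- \frac{945}{5776} \approx -0.16361$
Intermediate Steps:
$l{\left(b \right)} = b^{2}$
$k{\left(y \right)} = -11340 + 189 y$ ($k{\left(y \right)} = 189 \left(-60 + y\right) = -11340 + 189 y$)
$\frac{k{\left(40 \right)}}{l{\left(-152 \right)}} = \frac{-11340 + 189 \cdot 40}{\left(-152\right)^{2}} = \frac{-11340 + 7560}{23104} = \left(-3780\right) \frac{1}{23104} = - \frac{945}{5776}$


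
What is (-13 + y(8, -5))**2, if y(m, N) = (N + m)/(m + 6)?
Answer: 32041/196 ≈ 163.47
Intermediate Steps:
y(m, N) = (N + m)/(6 + m)
(-13 + y(8, -5))**2 = (-13 + (-5 + 8)/(6 + 8))**2 = (-13 + 3/14)**2 = (-179/14)**2 = 32041/196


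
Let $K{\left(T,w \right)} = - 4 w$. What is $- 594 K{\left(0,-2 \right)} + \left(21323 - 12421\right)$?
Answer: $4150$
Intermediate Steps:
$- 594 K{\left(0,-2 \right)} + \left(21323 - 12421\right) = - 594 \left(\left(-4\right) \left(-2\right)\right) + \left(21323 - 12421\right) = \left(-594\right) 8 + \left(21323 - 12421\right) = -4752 + 8902 = 4150$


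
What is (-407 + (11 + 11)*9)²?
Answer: 43681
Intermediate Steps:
(-407 + (11 + 11)*9)² = (-407 + 22*9)² = (-407 + 198)² = (-209)² = 43681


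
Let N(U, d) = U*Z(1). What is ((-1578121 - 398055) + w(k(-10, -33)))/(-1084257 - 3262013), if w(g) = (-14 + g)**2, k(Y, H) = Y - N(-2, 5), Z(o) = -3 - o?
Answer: 987576/2173135 ≈ 0.45445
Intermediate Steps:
N(U, d) = -4*U (N(U, d) = U*(-3 - 1*1) = U*(-3 - 1) = U*(-4) = -4*U)
k(Y, H) = -8 + Y (k(Y, H) = Y - (-4)*(-2) = Y - 1*8 = Y - 8 = -8 + Y)
((-1578121 - 398055) + w(k(-10, -33)))/(-1084257 - 3262013) = ((-1578121 - 398055) + (-14 + (-8 - 10))**2)/(-1084257 - 3262013) = (-1976176 + (-14 - 18)**2)/(-4346270) = (-1976176 + (-32)**2)*(-1/4346270) = (-1976176 + 1024)*(-1/4346270) = -1975152*(-1/4346270) = 987576/2173135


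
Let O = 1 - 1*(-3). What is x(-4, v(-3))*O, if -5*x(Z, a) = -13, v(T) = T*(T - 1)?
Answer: 52/5 ≈ 10.400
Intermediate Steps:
v(T) = T*(-1 + T)
x(Z, a) = 13/5 (x(Z, a) = -⅕*(-13) = 13/5)
O = 4 (O = 1 + 3 = 4)
x(-4, v(-3))*O = (13/5)*4 = 52/5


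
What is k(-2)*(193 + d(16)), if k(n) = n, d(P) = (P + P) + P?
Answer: -482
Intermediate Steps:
d(P) = 3*P (d(P) = 2*P + P = 3*P)
k(-2)*(193 + d(16)) = -2*(193 + 3*16) = -2*(193 + 48) = -2*241 = -482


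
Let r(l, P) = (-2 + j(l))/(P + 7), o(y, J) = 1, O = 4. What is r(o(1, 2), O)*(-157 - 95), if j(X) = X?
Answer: 252/11 ≈ 22.909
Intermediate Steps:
r(l, P) = (-2 + l)/(7 + P) (r(l, P) = (-2 + l)/(P + 7) = (-2 + l)/(7 + P))
r(o(1, 2), O)*(-157 - 95) = ((-2 + 1)/(7 + 4))*(-157 - 95) = (-1/11)*(-252) = ((1/11)*(-1))*(-252) = -1/11*(-252) = 252/11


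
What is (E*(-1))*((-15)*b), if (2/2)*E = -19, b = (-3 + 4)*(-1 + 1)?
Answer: 0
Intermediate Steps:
b = 0 (b = 1*0 = 0)
E = -19
(E*(-1))*((-15)*b) = (-19*(-1))*(-15*0) = 19*(-3*5*0) = 19*(-15*0) = 19*0 = 0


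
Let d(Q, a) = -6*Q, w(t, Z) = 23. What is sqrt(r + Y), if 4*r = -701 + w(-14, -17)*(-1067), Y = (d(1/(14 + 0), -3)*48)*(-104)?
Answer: I*sqrt(817530)/14 ≈ 64.584*I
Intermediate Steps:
Y = 14976/7 (Y = (-6/(14 + 0)*48)*(-104) = (-6/14*48)*(-104) = (-6*1/14*48)*(-104) = -3/7*48*(-104) = -144/7*(-104) = 14976/7 ≈ 2139.4)
r = -12621/2 (r = (-701 + 23*(-1067))/4 = (-701 - 24541)/4 = (1/4)*(-25242) = -12621/2 ≈ -6310.5)
sqrt(r + Y) = sqrt(-12621/2 + 14976/7) = sqrt(-58395/14) = I*sqrt(817530)/14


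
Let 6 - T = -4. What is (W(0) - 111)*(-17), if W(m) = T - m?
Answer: 1717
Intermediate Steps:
T = 10 (T = 6 - 1*(-4) = 6 + 4 = 10)
W(m) = 10 - m
(W(0) - 111)*(-17) = ((10 - 1*0) - 111)*(-17) = ((10 + 0) - 111)*(-17) = (10 - 111)*(-17) = -101*(-17) = 1717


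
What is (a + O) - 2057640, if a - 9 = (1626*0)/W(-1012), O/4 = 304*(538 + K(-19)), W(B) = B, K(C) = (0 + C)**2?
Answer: -964447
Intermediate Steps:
K(C) = C**2
O = 1093184 (O = 4*(304*(538 + (-19)**2)) = 4*(304*(538 + 361)) = 4*(304*899) = 4*273296 = 1093184)
a = 9 (a = 9 + (1626*0)/(-1012) = 9 + 0*(-1/1012) = 9 + 0 = 9)
(a + O) - 2057640 = (9 + 1093184) - 2057640 = 1093193 - 2057640 = -964447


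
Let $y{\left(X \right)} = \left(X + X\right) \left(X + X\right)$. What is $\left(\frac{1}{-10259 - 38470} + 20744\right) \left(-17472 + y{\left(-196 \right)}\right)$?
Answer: $\frac{137667555200000}{48729} \approx 2.8252 \cdot 10^{9}$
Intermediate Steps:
$y{\left(X \right)} = 4 X^{2}$ ($y{\left(X \right)} = 2 X 2 X = 4 X^{2}$)
$\left(\frac{1}{-10259 - 38470} + 20744\right) \left(-17472 + y{\left(-196 \right)}\right) = \left(\frac{1}{-10259 - 38470} + 20744\right) \left(-17472 + 4 \left(-196\right)^{2}\right) = \left(\frac{1}{-48729} + 20744\right) \left(-17472 + 4 \cdot 38416\right) = \left(- \frac{1}{48729} + 20744\right) \left(-17472 + 153664\right) = \frac{1010834375}{48729} \cdot 136192 = \frac{137667555200000}{48729}$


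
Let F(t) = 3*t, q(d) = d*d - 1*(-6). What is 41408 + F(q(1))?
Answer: 41429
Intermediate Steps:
q(d) = 6 + d² (q(d) = d² + 6 = 6 + d²)
41408 + F(q(1)) = 41408 + 3*(6 + 1²) = 41408 + 3*(6 + 1) = 41408 + 3*7 = 41408 + 21 = 41429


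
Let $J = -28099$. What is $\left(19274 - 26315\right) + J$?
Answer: $-35140$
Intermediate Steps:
$\left(19274 - 26315\right) + J = \left(19274 - 26315\right) - 28099 = -7041 - 28099 = -35140$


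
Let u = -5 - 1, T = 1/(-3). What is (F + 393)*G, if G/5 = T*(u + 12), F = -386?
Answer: -70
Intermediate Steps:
T = -1/3 ≈ -0.33333
u = -6
G = -10 (G = 5*(-(-6 + 12)/3) = 5*(-1/3*6) = 5*(-2) = -10)
(F + 393)*G = (-386 + 393)*(-10) = 7*(-10) = -70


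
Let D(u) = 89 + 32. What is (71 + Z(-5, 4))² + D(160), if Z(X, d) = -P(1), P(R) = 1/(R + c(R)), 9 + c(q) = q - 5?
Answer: 745033/144 ≈ 5173.8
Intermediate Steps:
c(q) = -14 + q (c(q) = -9 + (q - 5) = -9 + (-5 + q) = -14 + q)
P(R) = 1/(-14 + 2*R) (P(R) = 1/(R + (-14 + R)) = 1/(-14 + 2*R))
D(u) = 121
Z(X, d) = 1/12 (Z(X, d) = -1/(2*(-7 + 1)) = -1/(2*(-6)) = -(-1)/(2*6) = -1*(-1/12) = 1/12)
(71 + Z(-5, 4))² + D(160) = (71 + 1/12)² + 121 = (853/12)² + 121 = 727609/144 + 121 = 745033/144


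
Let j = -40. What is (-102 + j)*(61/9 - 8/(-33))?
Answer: -98690/99 ≈ -996.87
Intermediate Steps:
(-102 + j)*(61/9 - 8/(-33)) = (-102 - 40)*(61/9 - 8/(-33)) = -142*(61*(⅑) - 8*(-1/33)) = -142*(61/9 + 8/33) = -142*695/99 = -98690/99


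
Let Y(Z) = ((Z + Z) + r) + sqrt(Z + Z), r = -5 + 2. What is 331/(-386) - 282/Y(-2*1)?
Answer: 744421/20458 + 564*I/53 ≈ 36.388 + 10.642*I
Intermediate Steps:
r = -3
Y(Z) = -3 + 2*Z + sqrt(2)*sqrt(Z) (Y(Z) = ((Z + Z) - 3) + sqrt(Z + Z) = (2*Z - 3) + sqrt(2*Z) = (-3 + 2*Z) + sqrt(2)*sqrt(Z) = -3 + 2*Z + sqrt(2)*sqrt(Z))
331/(-386) - 282/Y(-2*1) = 331/(-386) - 282/(-3 + 2*(-2*1) + sqrt(2)*sqrt(-2*1)) = 331*(-1/386) - 282/(-3 + 2*(-2) + sqrt(2)*sqrt(-2)) = -331/386 - 282/(-3 - 4 + sqrt(2)*(I*sqrt(2))) = -331/386 - 282/(-3 - 4 + 2*I) = -331/386 - 282*(-7 - 2*I)/53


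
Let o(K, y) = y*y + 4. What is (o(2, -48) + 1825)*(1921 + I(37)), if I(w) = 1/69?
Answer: 547829150/69 ≈ 7.9396e+6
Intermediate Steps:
o(K, y) = 4 + y**2 (o(K, y) = y**2 + 4 = 4 + y**2)
I(w) = 1/69
(o(2, -48) + 1825)*(1921 + I(37)) = ((4 + (-48)**2) + 1825)*(1921 + 1/69) = ((4 + 2304) + 1825)*(132550/69) = (2308 + 1825)*(132550/69) = 4133*(132550/69) = 547829150/69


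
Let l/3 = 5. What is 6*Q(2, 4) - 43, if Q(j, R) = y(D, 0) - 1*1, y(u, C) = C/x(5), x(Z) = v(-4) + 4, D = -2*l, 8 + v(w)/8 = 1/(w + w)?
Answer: -49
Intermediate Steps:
l = 15 (l = 3*5 = 15)
v(w) = -64 + 4/w (v(w) = -64 + 8/(w + w) = -64 + 8/((2*w)) = -64 + 8*(1/(2*w)) = -64 + 4/w)
D = -30 (D = -2*15 = -30)
x(Z) = -61 (x(Z) = (-64 + 4/(-4)) + 4 = (-64 + 4*(-¼)) + 4 = (-64 - 1) + 4 = -65 + 4 = -61)
y(u, C) = -C/61 (y(u, C) = C/(-61) = C*(-1/61) = -C/61)
Q(j, R) = -1 (Q(j, R) = -1/61*0 - 1*1 = 0 - 1 = -1)
6*Q(2, 4) - 43 = 6*(-1) - 43 = -6 - 43 = -49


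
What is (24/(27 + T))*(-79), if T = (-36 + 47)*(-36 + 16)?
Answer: 1896/193 ≈ 9.8238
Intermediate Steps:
T = -220 (T = 11*(-20) = -220)
(24/(27 + T))*(-79) = (24/(27 - 220))*(-79) = (24/(-193))*(-79) = -1/193*24*(-79) = -24/193*(-79) = 1896/193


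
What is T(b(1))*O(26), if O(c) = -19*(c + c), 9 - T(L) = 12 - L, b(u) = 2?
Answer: 988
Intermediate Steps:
T(L) = -3 + L (T(L) = 9 - (12 - L) = 9 + (-12 + L) = -3 + L)
O(c) = -38*c
T(b(1))*O(26) = (-3 + 2)*(-38*26) = -1*(-988) = 988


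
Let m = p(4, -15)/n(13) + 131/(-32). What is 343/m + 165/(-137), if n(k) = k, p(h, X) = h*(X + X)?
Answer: -20462851/759391 ≈ -26.946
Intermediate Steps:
p(h, X) = 2*X*h (p(h, X) = h*(2*X) = 2*X*h)
m = -5543/416 (m = (2*(-15)*4)/13 + 131/(-32) = -120*1/13 + 131*(-1/32) = -120/13 - 131/32 = -5543/416 ≈ -13.325)
343/m + 165/(-137) = 343/(-5543/416) + 165/(-137) = 343*(-416/5543) + 165*(-1/137) = -142688/5543 - 165/137 = -20462851/759391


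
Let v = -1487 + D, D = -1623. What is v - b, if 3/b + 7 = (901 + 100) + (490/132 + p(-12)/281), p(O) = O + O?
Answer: -57541228988/18501985 ≈ -3110.0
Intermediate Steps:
p(O) = 2*O
b = 55638/18501985 (b = 3/(-7 + ((901 + 100) + (490/132 + (2*(-12))/281))) = 3/(-7 + (1001 + (490*(1/132) - 24*1/281))) = 3/(-7 + (1001 + (245/66 - 24/281))) = 3/(-7 + (1001 + 67261/18546)) = 3/(-7 + 18631807/18546) = 3/(18501985/18546) = 3*(18546/18501985) = 55638/18501985 ≈ 0.0030071)
v = -3110 (v = -1487 - 1623 = -3110)
v - b = -3110 - 1*55638/18501985 = -3110 - 55638/18501985 = -57541228988/18501985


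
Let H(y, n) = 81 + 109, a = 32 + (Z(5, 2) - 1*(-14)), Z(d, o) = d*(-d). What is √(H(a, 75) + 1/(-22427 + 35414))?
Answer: √3560647233/4329 ≈ 13.784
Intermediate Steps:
Z(d, o) = -d²
a = 21 (a = 32 + (-1*5² - 1*(-14)) = 32 + (-1*25 + 14) = 32 + (-25 + 14) = 32 - 11 = 21)
H(y, n) = 190
√(H(a, 75) + 1/(-22427 + 35414)) = √(190 + 1/(-22427 + 35414)) = √(190 + 1/12987) = √(2467531/12987) = √3560647233/4329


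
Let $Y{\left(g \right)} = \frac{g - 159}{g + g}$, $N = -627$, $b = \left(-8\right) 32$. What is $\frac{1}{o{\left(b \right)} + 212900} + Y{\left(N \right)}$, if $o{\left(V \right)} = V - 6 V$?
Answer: $\frac{28057789}{44763620} \approx 0.6268$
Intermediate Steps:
$b = -256$
$o{\left(V \right)} = - 5 V$
$Y{\left(g \right)} = \frac{-159 + g}{2 g}$
$\frac{1}{o{\left(b \right)} + 212900} + Y{\left(N \right)} = \frac{1}{\left(-5\right) \left(-256\right) + 212900} + \frac{-159 - 627}{2 \left(-627\right)} = \frac{1}{1280 + 212900} + \frac{1}{2} \left(- \frac{1}{627}\right) \left(-786\right) = \frac{1}{214180} + \frac{131}{209} = \frac{28057789}{44763620}$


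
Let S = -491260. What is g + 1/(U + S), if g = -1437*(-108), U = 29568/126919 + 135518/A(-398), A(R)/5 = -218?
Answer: 5275027926377667301/33989458017261 ≈ 1.5520e+5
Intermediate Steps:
A(R) = -1090 (A(R) = 5*(-218) = -1090)
U = -8583789961/69170855 (U = 29568/126919 + 135518/(-1090) = 29568*(1/126919) + 135518*(-1/1090) = 29568/126919 - 67759/545 = -8583789961/69170855 ≈ -124.10)
g = 155196
g + 1/(U + S) = 155196 + 1/(-8583789961/69170855 - 491260) = 155196 + 1/(-33989458017261/69170855) = 155196 - 69170855/33989458017261 = 5275027926377667301/33989458017261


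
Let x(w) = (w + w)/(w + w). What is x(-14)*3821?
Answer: 3821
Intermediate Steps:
x(w) = 1 (x(w) = (2*w)/((2*w)) = (2*w)*(1/(2*w)) = 1)
x(-14)*3821 = 1*3821 = 3821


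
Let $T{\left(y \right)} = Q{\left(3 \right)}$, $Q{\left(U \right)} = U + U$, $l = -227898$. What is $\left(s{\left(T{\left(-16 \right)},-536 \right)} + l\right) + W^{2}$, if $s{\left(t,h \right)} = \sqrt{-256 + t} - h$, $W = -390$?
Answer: $-75262 + 5 i \sqrt{10} \approx -75262.0 + 15.811 i$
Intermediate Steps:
$Q{\left(U \right)} = 2 U$
$T{\left(y \right)} = 6$ ($T{\left(y \right)} = 2 \cdot 3 = 6$)
$\left(s{\left(T{\left(-16 \right)},-536 \right)} + l\right) + W^{2} = \left(\left(\sqrt{-256 + 6} - -536\right) - 227898\right) + \left(-390\right)^{2} = \left(\left(\sqrt{-250} + 536\right) - 227898\right) + 152100 = \left(\left(5 i \sqrt{10} + 536\right) - 227898\right) + 152100 = \left(\left(536 + 5 i \sqrt{10}\right) - 227898\right) + 152100 = \left(-227362 + 5 i \sqrt{10}\right) + 152100 = -75262 + 5 i \sqrt{10}$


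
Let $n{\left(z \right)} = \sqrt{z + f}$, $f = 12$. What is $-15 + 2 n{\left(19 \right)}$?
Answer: $-15 + 2 \sqrt{31} \approx -3.8645$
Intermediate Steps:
$n{\left(z \right)} = \sqrt{12 + z}$ ($n{\left(z \right)} = \sqrt{z + 12} = \sqrt{12 + z}$)
$-15 + 2 n{\left(19 \right)} = -15 + 2 \sqrt{12 + 19} = -15 + 2 \sqrt{31}$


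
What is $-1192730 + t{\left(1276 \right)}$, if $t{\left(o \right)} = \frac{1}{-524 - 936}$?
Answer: $- \frac{1741385801}{1460} \approx -1.1927 \cdot 10^{6}$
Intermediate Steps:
$t{\left(o \right)} = - \frac{1}{1460}$ ($t{\left(o \right)} = \frac{1}{-1460} = - \frac{1}{1460}$)
$-1192730 + t{\left(1276 \right)} = -1192730 - \frac{1}{1460} = - \frac{1741385801}{1460}$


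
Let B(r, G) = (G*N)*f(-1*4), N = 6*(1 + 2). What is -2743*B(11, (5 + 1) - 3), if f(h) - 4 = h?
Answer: 0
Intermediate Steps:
N = 18 (N = 6*3 = 18)
f(h) = 4 + h
B(r, G) = 0 (B(r, G) = (G*18)*(4 - 1*4) = (18*G)*(4 - 4) = (18*G)*0 = 0)
-2743*B(11, (5 + 1) - 3) = -2743*0 = 0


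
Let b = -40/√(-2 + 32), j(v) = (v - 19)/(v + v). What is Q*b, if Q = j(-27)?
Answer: -92*√30/81 ≈ -6.2210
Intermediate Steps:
j(v) = (-19 + v)/(2*v) (j(v) = (-19 + v)/((2*v)) = (-19 + v)*(1/(2*v)) = (-19 + v)/(2*v))
Q = 23/27 (Q = (½)*(-19 - 27)/(-27) = (½)*(-1/27)*(-46) = 23/27 ≈ 0.85185)
b = -4*√30/3 (b = -40*√30/30 = -4*√30/3 ≈ -7.3030)
Q*b = 23*(-4*√30/3)/27 = -92*√30/81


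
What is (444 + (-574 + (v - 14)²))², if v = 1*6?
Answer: 4356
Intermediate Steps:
v = 6
(444 + (-574 + (v - 14)²))² = (444 + (-574 + (6 - 14)²))² = (444 + (-574 + (-8)²))² = (444 + (-574 + 64))² = (444 - 510)² = (-66)² = 4356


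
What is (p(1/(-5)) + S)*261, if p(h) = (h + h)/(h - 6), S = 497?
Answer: 4021749/31 ≈ 1.2973e+5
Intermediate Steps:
p(h) = 2*h/(-6 + h) (p(h) = (2*h)/(-6 + h) = 2*h/(-6 + h))
(p(1/(-5)) + S)*261 = (2*(1/(-5))/(-6 + 1/(-5)) + 497)*261 = (2*(1*(-⅕))/(-6 + 1*(-⅕)) + 497)*261 = (2*(-⅕)/(-6 - ⅕) + 497)*261 = (2*(-⅕)/(-31/5) + 497)*261 = (2*(-⅕)*(-5/31) + 497)*261 = (2/31 + 497)*261 = (15409/31)*261 = 4021749/31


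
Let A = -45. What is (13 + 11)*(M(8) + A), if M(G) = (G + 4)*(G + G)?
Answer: 3528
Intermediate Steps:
M(G) = 2*G*(4 + G) (M(G) = (4 + G)*(2*G) = 2*G*(4 + G))
(13 + 11)*(M(8) + A) = (13 + 11)*(2*8*(4 + 8) - 45) = 24*(2*8*12 - 45) = 24*(192 - 45) = 24*147 = 3528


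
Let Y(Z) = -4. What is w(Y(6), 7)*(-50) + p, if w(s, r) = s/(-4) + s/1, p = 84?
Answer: 234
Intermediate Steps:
w(s, r) = 3*s/4 (w(s, r) = s*(-1/4) + s*1 = -s/4 + s = 3*s/4)
w(Y(6), 7)*(-50) + p = ((3/4)*(-4))*(-50) + 84 = -3*(-50) + 84 = 150 + 84 = 234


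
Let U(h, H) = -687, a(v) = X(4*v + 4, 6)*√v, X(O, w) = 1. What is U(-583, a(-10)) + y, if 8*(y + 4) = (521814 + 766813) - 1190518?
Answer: 92581/8 ≈ 11573.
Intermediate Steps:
a(v) = √v (a(v) = 1*√v = √v)
y = 98077/8 (y = -4 + ((521814 + 766813) - 1190518)/8 = -4 + (1288627 - 1190518)/8 = -4 + (⅛)*98109 = -4 + 98109/8 = 98077/8 ≈ 12260.)
U(-583, a(-10)) + y = -687 + 98077/8 = 92581/8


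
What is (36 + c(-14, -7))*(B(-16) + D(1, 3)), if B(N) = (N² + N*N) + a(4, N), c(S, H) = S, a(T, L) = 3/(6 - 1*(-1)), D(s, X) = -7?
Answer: 77836/7 ≈ 11119.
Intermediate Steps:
a(T, L) = 3/7 (a(T, L) = 3/(6 + 1) = 3/7)
B(N) = 3/7 + 2*N² (B(N) = (N² + N*N) + 3/7 = (N² + N²) + 3/7 = 2*N² + 3/7 = 3/7 + 2*N²)
(36 + c(-14, -7))*(B(-16) + D(1, 3)) = (36 - 14)*((3/7 + 2*(-16)²) - 7) = 22*((3/7 + 2*256) - 7) = 22*((3/7 + 512) - 7) = 22*(3587/7 - 7) = 22*(3538/7) = 77836/7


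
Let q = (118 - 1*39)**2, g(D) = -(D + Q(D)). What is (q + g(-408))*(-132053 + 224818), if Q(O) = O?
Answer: 654642605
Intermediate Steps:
g(D) = -2*D (g(D) = -(D + D) = -2*D)
q = 6241 (q = (118 - 39)**2 = 79**2 = 6241)
(q + g(-408))*(-132053 + 224818) = (6241 - 2*(-408))*(-132053 + 224818) = (6241 + 816)*92765 = 7057*92765 = 654642605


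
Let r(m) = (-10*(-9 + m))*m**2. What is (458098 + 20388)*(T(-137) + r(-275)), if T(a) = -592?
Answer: 102766547386288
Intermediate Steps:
r(m) = m**2*(90 - 10*m) (r(m) = (90 - 10*m)*m**2 = m**2*(90 - 10*m))
(458098 + 20388)*(T(-137) + r(-275)) = (458098 + 20388)*(-592 + 10*(-275)**2*(9 - 1*(-275))) = 478486*(-592 + 10*75625*(9 + 275)) = 478486*(-592 + 10*75625*284) = 478486*(-592 + 214775000) = 478486*214774408 = 102766547386288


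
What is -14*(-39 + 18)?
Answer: 294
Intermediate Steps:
-14*(-39 + 18) = -14*(-21) = 294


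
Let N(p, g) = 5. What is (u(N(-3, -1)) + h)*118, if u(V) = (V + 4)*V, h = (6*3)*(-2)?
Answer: 1062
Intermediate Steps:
h = -36 (h = 18*(-2) = -36)
u(V) = V*(4 + V) (u(V) = (4 + V)*V = V*(4 + V))
(u(N(-3, -1)) + h)*118 = (5*(4 + 5) - 36)*118 = (5*9 - 36)*118 = (45 - 36)*118 = 9*118 = 1062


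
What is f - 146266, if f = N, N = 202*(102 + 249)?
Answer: -75364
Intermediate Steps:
N = 70902 (N = 202*351 = 70902)
f = 70902
f - 146266 = 70902 - 146266 = -75364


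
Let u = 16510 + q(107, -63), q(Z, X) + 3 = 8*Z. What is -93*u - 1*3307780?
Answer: -4922539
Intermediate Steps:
q(Z, X) = -3 + 8*Z
u = 17363 (u = 16510 + (-3 + 8*107) = 16510 + (-3 + 856) = 16510 + 853 = 17363)
-93*u - 1*3307780 = -93*17363 - 1*3307780 = -1614759 - 3307780 = -4922539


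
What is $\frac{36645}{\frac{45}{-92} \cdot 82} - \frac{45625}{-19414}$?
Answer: $- \frac{2176094617}{2387922} \approx -911.29$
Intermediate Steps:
$\frac{36645}{\frac{45}{-92} \cdot 82} - \frac{45625}{-19414} = \frac{36645}{45 \left(- \frac{1}{92}\right) 82} - - \frac{45625}{19414} = \frac{36645}{\left(- \frac{45}{92}\right) 82} + \frac{45625}{19414} = \frac{36645}{- \frac{1845}{46}} + \frac{45625}{19414} = 36645 \left(- \frac{46}{1845}\right) + \frac{45625}{19414} = - \frac{112378}{123} + \frac{45625}{19414} = - \frac{2176094617}{2387922}$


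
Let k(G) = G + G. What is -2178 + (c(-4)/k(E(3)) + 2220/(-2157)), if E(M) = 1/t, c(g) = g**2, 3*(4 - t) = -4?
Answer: -4608134/2157 ≈ -2136.4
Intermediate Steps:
t = 16/3 (t = 4 - 1/3*(-4) = 4 + 4/3 = 16/3 ≈ 5.3333)
E(M) = 3/16 (E(M) = 1/(16/3) = 3/16)
k(G) = 2*G
-2178 + (c(-4)/k(E(3)) + 2220/(-2157)) = -2178 + ((-4)**2/((2*(3/16))) + 2220/(-2157)) = -2178 + (16/(3/8) + 2220*(-1/2157)) = -2178 + (16*(8/3) - 740/719) = -2178 + (128/3 - 740/719) = -2178 + 89812/2157 = -4608134/2157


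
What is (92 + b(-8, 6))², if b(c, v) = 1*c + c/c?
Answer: 7225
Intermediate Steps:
b(c, v) = 1 + c (b(c, v) = c + 1 = 1 + c)
(92 + b(-8, 6))² = (92 + (1 - 8))² = (92 - 7)² = 85² = 7225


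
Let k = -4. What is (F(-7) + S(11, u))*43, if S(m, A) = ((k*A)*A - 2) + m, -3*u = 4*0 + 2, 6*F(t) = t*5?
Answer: 1075/18 ≈ 59.722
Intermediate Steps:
F(t) = 5*t/6 (F(t) = (t*5)/6 = (5*t)/6 = 5*t/6)
u = -2/3 (u = -(4*0 + 2)/3 = -(0 + 2)/3 = -1/3*2 = -2/3 ≈ -0.66667)
S(m, A) = -2 + m - 4*A**2 (S(m, A) = ((-4*A)*A - 2) + m = (-4*A**2 - 2) + m = (-2 - 4*A**2) + m = -2 + m - 4*A**2)
(F(-7) + S(11, u))*43 = ((5/6)*(-7) + (-2 + 11 - 4*(-2/3)**2))*43 = (-35/6 + (-2 + 11 - 4*4/9))*43 = (-35/6 + (-2 + 11 - 16/9))*43 = (-35/6 + 65/9)*43 = (25/18)*43 = 1075/18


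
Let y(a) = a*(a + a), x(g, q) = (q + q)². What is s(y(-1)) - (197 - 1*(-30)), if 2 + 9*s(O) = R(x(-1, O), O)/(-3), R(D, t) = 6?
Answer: -2047/9 ≈ -227.44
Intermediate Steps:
x(g, q) = 4*q² (x(g, q) = (2*q)² = 4*q²)
y(a) = 2*a² (y(a) = a*(2*a) = 2*a²)
s(O) = -4/9 (s(O) = -2/9 + (6/(-3))/9 = -2/9 + (6*(-⅓))/9 = -2/9 + (⅑)*(-2) = -2/9 - 2/9 = -4/9)
s(y(-1)) - (197 - 1*(-30)) = -4/9 - (197 - 1*(-30)) = -4/9 - (197 + 30) = -4/9 - 1*227 = -4/9 - 227 = -2047/9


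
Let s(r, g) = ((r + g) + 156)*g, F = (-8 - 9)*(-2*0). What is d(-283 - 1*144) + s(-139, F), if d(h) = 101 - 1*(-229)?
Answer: 330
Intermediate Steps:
F = 0 (F = -17*0 = 0)
d(h) = 330 (d(h) = 101 + 229 = 330)
s(r, g) = g*(156 + g + r) (s(r, g) = ((g + r) + 156)*g = (156 + g + r)*g = g*(156 + g + r))
d(-283 - 1*144) + s(-139, F) = 330 + 0*(156 + 0 - 139) = 330 + 0*17 = 330 + 0 = 330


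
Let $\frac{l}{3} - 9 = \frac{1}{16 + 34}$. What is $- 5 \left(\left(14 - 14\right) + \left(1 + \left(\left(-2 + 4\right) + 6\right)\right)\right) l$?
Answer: $- \frac{12177}{10} \approx -1217.7$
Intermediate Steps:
$l = \frac{1353}{50}$ ($l = 27 + \frac{3}{16 + 34} = 27 + \frac{3}{50} = \frac{1353}{50} \approx 27.06$)
$- 5 \left(\left(14 - 14\right) + \left(1 + \left(\left(-2 + 4\right) + 6\right)\right)\right) l = - 5 \left(\left(14 - 14\right) + \left(1 + \left(\left(-2 + 4\right) + 6\right)\right)\right) \frac{1353}{50} = - 5 \left(0 + \left(1 + \left(2 + 6\right)\right)\right) \frac{1353}{50} = - 5 \left(0 + \left(1 + 8\right)\right) \frac{1353}{50} = - 5 \left(0 + 9\right) \frac{1353}{50} = \left(-5\right) 9 \cdot \frac{1353}{50} = \left(-45\right) \frac{1353}{50} = - \frac{12177}{10}$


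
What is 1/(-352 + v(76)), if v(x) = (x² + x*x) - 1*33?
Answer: 1/11167 ≈ 8.9550e-5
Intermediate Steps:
v(x) = -33 + 2*x² (v(x) = (x² + x²) - 33 = 2*x² - 33 = -33 + 2*x²)
1/(-352 + v(76)) = 1/(-352 + (-33 + 2*76²)) = 1/(-352 + (-33 + 2*5776)) = 1/(-352 + (-33 + 11552)) = 1/(-352 + 11519) = 1/11167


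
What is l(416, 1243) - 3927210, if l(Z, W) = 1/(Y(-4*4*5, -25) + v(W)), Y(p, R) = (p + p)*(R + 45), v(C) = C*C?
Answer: -6055164811289/1541849 ≈ -3.9272e+6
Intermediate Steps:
v(C) = C**2
Y(p, R) = 2*p*(45 + R) (Y(p, R) = (2*p)*(45 + R) = 2*p*(45 + R))
l(Z, W) = 1/(-3200 + W**2) (l(Z, W) = 1/(2*(-4*4*5)*(45 - 25) + W**2) = 1/(2*(-16*5)*20 + W**2) = 1/(2*(-80)*20 + W**2) = 1/(-3200 + W**2))
l(416, 1243) - 3927210 = 1/(-3200 + 1243**2) - 3927210 = 1/(-3200 + 1545049) - 3927210 = 1/1541849 - 3927210 = -6055164811289/1541849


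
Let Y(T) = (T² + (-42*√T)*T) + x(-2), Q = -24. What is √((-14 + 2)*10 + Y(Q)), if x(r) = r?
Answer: √(454 + 2016*I*√6) ≈ 52.024 + 47.461*I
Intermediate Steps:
Y(T) = -2 + T² - 42*T^(3/2) (Y(T) = (T² + (-42*√T)*T) - 2 = (T² - 42*T^(3/2)) - 2 = -2 + T² - 42*T^(3/2))
√((-14 + 2)*10 + Y(Q)) = √((-14 + 2)*10 + (-2 + (-24)² - (-2016)*I*√6)) = √(-12*10 + (-2 + 576 - (-2016)*I*√6)) = √(-120 + (-2 + 576 + 2016*I*√6)) = √(-120 + (574 + 2016*I*√6)) = √(454 + 2016*I*√6)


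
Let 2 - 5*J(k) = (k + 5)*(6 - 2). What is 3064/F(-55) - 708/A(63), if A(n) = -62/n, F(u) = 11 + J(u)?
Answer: 6206534/7967 ≈ 779.03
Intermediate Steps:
J(k) = -18/5 - 4*k/5 (J(k) = ⅖ - (k + 5)*(6 - 2)/5 = ⅖ - (5 + k)*4/5 = ⅖ - (20 + 4*k)/5 = ⅖ + (-4 - 4*k/5) = -18/5 - 4*k/5)
F(u) = 37/5 - 4*u/5 (F(u) = 11 + (-18/5 - 4*u/5) = 37/5 - 4*u/5)
3064/F(-55) - 708/A(63) = 3064/(37/5 - ⅘*(-55)) - 708/((-62/63)) = 3064/(37/5 + 44) - 708/((-62*1/63)) = 3064/(257/5) - 708/(-62/63) = 3064*(5/257) - 708*(-63/62) = 15320/257 + 22302/31 = 6206534/7967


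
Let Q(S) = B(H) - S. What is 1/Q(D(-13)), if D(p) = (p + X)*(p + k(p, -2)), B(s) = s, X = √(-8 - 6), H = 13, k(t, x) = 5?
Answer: -13/1311 - 8*I*√14/9177 ≈ -0.0099161 - 0.0032618*I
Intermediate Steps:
X = I*√14 (X = √(-14) = I*√14 ≈ 3.7417*I)
D(p) = (5 + p)*(p + I*√14) (D(p) = (p + I*√14)*(p + 5) = (p + I*√14)*(5 + p) = (5 + p)*(p + I*√14))
Q(S) = 13 - S
1/Q(D(-13)) = 1/(13 - ((-13)² + 5*(-13) + 5*I*√14 + I*(-13)*√14)) = 1/(13 - (169 - 65 + 5*I*√14 - 13*I*√14)) = 1/(13 - (104 - 8*I*√14)) = 1/(13 + (-104 + 8*I*√14)) = 1/(-91 + 8*I*√14)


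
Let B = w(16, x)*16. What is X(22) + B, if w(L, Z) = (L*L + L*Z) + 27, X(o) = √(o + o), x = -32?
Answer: -3664 + 2*√11 ≈ -3657.4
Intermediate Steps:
X(o) = √2*√o (X(o) = √(2*o) = √2*√o)
w(L, Z) = 27 + L² + L*Z (w(L, Z) = (L² + L*Z) + 27 = 27 + L² + L*Z)
B = -3664 (B = (27 + 16² + 16*(-32))*16 = (27 + 256 - 512)*16 = -229*16 = -3664)
X(22) + B = √2*√22 - 3664 = 2*√11 - 3664 = -3664 + 2*√11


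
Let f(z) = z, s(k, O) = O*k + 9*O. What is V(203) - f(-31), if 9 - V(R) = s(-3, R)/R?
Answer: 34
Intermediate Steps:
s(k, O) = 9*O + O*k
V(R) = 3 (V(R) = 9 - R*(9 - 3)/R = 9 - R*6/R = 9 - 6*R/R = 9 - 1*6 = 9 - 6 = 3)
V(203) - f(-31) = 3 - 1*(-31) = 3 + 31 = 34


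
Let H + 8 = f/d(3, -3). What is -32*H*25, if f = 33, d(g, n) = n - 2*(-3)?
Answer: -2400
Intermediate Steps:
d(g, n) = 6 + n (d(g, n) = n + 6 = 6 + n)
H = 3 (H = -8 + 33/(6 - 3) = -8 + 33/3 = -8 + 33*(⅓) = -8 + 11 = 3)
-32*H*25 = -32*3*25 = -96*25 = -2400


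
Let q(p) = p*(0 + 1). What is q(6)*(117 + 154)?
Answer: 1626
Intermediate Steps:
q(p) = p (q(p) = p*1 = p)
q(6)*(117 + 154) = 6*(117 + 154) = 6*271 = 1626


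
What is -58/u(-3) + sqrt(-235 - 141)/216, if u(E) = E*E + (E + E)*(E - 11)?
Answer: -58/93 + I*sqrt(94)/108 ≈ -0.62366 + 0.089772*I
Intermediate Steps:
u(E) = E**2 + 2*E*(-11 + E) (u(E) = E**2 + (2*E)*(-11 + E) = E**2 + 2*E*(-11 + E))
-58/u(-3) + sqrt(-235 - 141)/216 = -58*(-1/(3*(-22 + 3*(-3)))) + sqrt(-235 - 141)/216 = -58*(-1/(3*(-22 - 9))) + sqrt(-376)*(1/216) = -58/((-3*(-31))) + (2*I*sqrt(94))*(1/216) = -58/93 + I*sqrt(94)/108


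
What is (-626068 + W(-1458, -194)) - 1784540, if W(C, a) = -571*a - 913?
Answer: -2300747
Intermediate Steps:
W(C, a) = -913 - 571*a
(-626068 + W(-1458, -194)) - 1784540 = (-626068 + (-913 - 571*(-194))) - 1784540 = (-626068 + (-913 + 110774)) - 1784540 = (-626068 + 109861) - 1784540 = -516207 - 1784540 = -2300747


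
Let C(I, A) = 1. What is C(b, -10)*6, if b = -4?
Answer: 6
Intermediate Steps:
C(b, -10)*6 = 1*6 = 6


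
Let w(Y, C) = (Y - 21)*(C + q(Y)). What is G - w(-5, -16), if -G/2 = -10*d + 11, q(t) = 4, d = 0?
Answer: -334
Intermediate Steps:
G = -22 (G = -2*(-10*0 + 11) = -2*(0 + 11) = -2*11 = -22)
w(Y, C) = (-21 + Y)*(4 + C) (w(Y, C) = (Y - 21)*(C + 4) = (-21 + Y)*(4 + C))
G - w(-5, -16) = -22 - (-84 - 21*(-16) + 4*(-5) - 16*(-5)) = -22 - (-84 + 336 - 20 + 80) = -22 - 1*312 = -22 - 312 = -334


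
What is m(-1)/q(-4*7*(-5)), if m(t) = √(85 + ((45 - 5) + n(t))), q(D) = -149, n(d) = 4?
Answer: -√129/149 ≈ -0.076227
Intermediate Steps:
m(t) = √129 (m(t) = √(85 + ((45 - 5) + 4)) = √(85 + (40 + 4)) = √(85 + 44) = √129)
m(-1)/q(-4*7*(-5)) = √129/(-149) = √129*(-1/149) = -√129/149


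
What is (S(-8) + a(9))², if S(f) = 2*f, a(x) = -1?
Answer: 289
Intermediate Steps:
(S(-8) + a(9))² = (2*(-8) - 1)² = (-16 - 1)² = (-17)² = 289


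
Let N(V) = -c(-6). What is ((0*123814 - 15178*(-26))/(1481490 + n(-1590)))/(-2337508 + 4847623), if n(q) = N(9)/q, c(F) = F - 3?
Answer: 41830568/394183287257031 ≈ 1.0612e-7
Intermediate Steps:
c(F) = -3 + F
N(V) = 9 (N(V) = -(-3 - 6) = -1*(-9) = 9)
n(q) = 9/q
((0*123814 - 15178*(-26))/(1481490 + n(-1590)))/(-2337508 + 4847623) = ((0*123814 - 15178*(-26))/(1481490 + 9/(-1590)))/(-2337508 + 4847623) = ((0 + 394628)/(1481490 + 9*(-1/1590)))/2510115 = (394628/(1481490 - 3/530))*(1/2510115) = (394628/(785189697/530))*(1/2510115) = (394628*(530/785189697))*(1/2510115) = (209152840/785189697)*(1/2510115) = 41830568/394183287257031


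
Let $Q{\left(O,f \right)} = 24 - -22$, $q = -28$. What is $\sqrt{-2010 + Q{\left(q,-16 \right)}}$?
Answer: $2 i \sqrt{491} \approx 44.317 i$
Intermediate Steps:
$Q{\left(O,f \right)} = 46$ ($Q{\left(O,f \right)} = 24 + 22 = 46$)
$\sqrt{-2010 + Q{\left(q,-16 \right)}} = \sqrt{-2010 + 46} = \sqrt{-1964} = 2 i \sqrt{491}$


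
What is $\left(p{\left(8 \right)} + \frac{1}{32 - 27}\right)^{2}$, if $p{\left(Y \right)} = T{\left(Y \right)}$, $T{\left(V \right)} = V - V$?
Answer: $\frac{1}{25} \approx 0.04$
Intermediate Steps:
$T{\left(V \right)} = 0$
$p{\left(Y \right)} = 0$
$\left(p{\left(8 \right)} + \frac{1}{32 - 27}\right)^{2} = \left(0 + \frac{1}{32 - 27}\right)^{2} = \left(0 + \frac{1}{5}\right)^{2} = \left(\frac{1}{5}\right)^{2} = \frac{1}{25}$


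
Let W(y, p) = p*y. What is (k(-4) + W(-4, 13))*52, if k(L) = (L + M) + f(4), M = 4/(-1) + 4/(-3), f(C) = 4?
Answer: -8944/3 ≈ -2981.3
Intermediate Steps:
M = -16/3 (M = 4*(-1) + 4*(-⅓) = -4 - 4/3 = -16/3 ≈ -5.3333)
k(L) = -4/3 + L (k(L) = (L - 16/3) + 4 = (-16/3 + L) + 4 = -4/3 + L)
(k(-4) + W(-4, 13))*52 = ((-4/3 - 4) + 13*(-4))*52 = (-16/3 - 52)*52 = -172/3*52 = -8944/3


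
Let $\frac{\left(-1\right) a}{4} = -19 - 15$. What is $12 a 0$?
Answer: $0$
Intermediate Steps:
$a = 136$ ($a = - 4 \left(-19 - 15\right) = \left(-4\right) \left(-34\right) = 136$)
$12 a 0 = 12 \cdot 136 \cdot 0 = 1632 \cdot 0 = 0$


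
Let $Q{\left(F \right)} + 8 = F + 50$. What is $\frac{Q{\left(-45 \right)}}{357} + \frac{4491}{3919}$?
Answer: $\frac{530510}{466361} \approx 1.1376$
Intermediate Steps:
$Q{\left(F \right)} = 42 + F$ ($Q{\left(F \right)} = -8 + \left(F + 50\right) = -8 + \left(50 + F\right) = 42 + F$)
$\frac{Q{\left(-45 \right)}}{357} + \frac{4491}{3919} = \frac{42 - 45}{357} + \frac{4491}{3919} = \left(-3\right) \frac{1}{357} + 4491 \cdot \frac{1}{3919} = - \frac{1}{119} + \frac{4491}{3919} = \frac{530510}{466361}$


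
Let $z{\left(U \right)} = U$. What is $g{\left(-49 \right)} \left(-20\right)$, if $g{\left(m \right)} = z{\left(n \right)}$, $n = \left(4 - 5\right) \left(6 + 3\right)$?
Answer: $180$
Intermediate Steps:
$n = -9$ ($n = \left(-1\right) 9 = -9$)
$g{\left(m \right)} = -9$
$g{\left(-49 \right)} \left(-20\right) = \left(-9\right) \left(-20\right) = 180$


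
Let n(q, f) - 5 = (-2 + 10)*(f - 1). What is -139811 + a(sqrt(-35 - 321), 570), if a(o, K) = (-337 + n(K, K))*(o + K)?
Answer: 2265589 + 8440*I*sqrt(89) ≈ 2.2656e+6 + 79623.0*I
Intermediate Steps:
n(q, f) = -3 + 8*f (n(q, f) = 5 + (-2 + 10)*(f - 1) = 5 + 8*(-1 + f) = 5 + (-8 + 8*f) = -3 + 8*f)
a(o, K) = (-340 + 8*K)*(K + o) (a(o, K) = (-337 + (-3 + 8*K))*(o + K) = (-340 + 8*K)*(K + o))
-139811 + a(sqrt(-35 - 321), 570) = -139811 + (-340*570 - 340*sqrt(-35 - 321) + 8*570**2 + 8*570*sqrt(-35 - 321)) = -139811 + (-193800 - 680*I*sqrt(89) + 8*324900 + 8*570*sqrt(-356)) = -139811 + (-193800 - 680*I*sqrt(89) + 2599200 + 8*570*(2*I*sqrt(89))) = -139811 + (-193800 - 680*I*sqrt(89) + 2599200 + 9120*I*sqrt(89)) = -139811 + (2405400 + 8440*I*sqrt(89)) = 2265589 + 8440*I*sqrt(89)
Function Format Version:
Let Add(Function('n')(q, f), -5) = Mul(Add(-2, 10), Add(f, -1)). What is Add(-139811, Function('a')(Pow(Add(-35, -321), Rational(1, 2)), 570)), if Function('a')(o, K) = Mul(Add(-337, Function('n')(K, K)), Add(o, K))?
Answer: Add(2265589, Mul(8440, I, Pow(89, Rational(1, 2)))) ≈ Add(2.2656e+6, Mul(79623., I))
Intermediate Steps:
Function('n')(q, f) = Add(-3, Mul(8, f)) (Function('n')(q, f) = Add(5, Mul(Add(-2, 10), Add(f, -1))) = Add(5, Mul(8, Add(-1, f))) = Add(5, Add(-8, Mul(8, f))) = Add(-3, Mul(8, f)))
Function('a')(o, K) = Mul(Add(-340, Mul(8, K)), Add(K, o)) (Function('a')(o, K) = Mul(Add(-337, Add(-3, Mul(8, K))), Add(o, K)) = Mul(Add(-340, Mul(8, K)), Add(K, o)))
Add(-139811, Function('a')(Pow(Add(-35, -321), Rational(1, 2)), 570)) = Add(-139811, Add(Mul(-340, 570), Mul(-340, Pow(Add(-35, -321), Rational(1, 2))), Mul(8, Pow(570, 2)), Mul(8, 570, Pow(Add(-35, -321), Rational(1, 2))))) = Add(-139811, Add(-193800, Mul(-340, Pow(-356, Rational(1, 2))), Mul(8, 324900), Mul(8, 570, Pow(-356, Rational(1, 2))))) = Add(-139811, Add(-193800, Mul(-340, Mul(2, I, Pow(89, Rational(1, 2)))), 2599200, Mul(8, 570, Mul(2, I, Pow(89, Rational(1, 2)))))) = Add(-139811, Add(-193800, Mul(-680, I, Pow(89, Rational(1, 2))), 2599200, Mul(9120, I, Pow(89, Rational(1, 2))))) = Add(-139811, Add(2405400, Mul(8440, I, Pow(89, Rational(1, 2))))) = Add(2265589, Mul(8440, I, Pow(89, Rational(1, 2))))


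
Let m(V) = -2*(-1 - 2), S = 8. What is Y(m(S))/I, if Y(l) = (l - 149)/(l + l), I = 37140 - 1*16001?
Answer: -143/253668 ≈ -0.00056373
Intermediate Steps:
m(V) = 6 (m(V) = -2*(-3) = 6)
I = 21139 (I = 37140 - 16001 = 21139)
Y(l) = (-149 + l)/(2*l) (Y(l) = (-149 + l)/((2*l)) = (-149 + l)*(1/(2*l)) = (-149 + l)/(2*l))
Y(m(S))/I = ((½)*(-149 + 6)/6)/21139 = ((½)*(⅙)*(-143))*(1/21139) = -143/12*1/21139 = -143/253668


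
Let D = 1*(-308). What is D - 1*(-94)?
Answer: -214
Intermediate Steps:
D = -308
D - 1*(-94) = -308 - 1*(-94) = -308 + 94 = -214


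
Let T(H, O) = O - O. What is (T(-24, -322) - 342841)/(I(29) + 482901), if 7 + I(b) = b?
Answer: -342841/482923 ≈ -0.70993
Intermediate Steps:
T(H, O) = 0
I(b) = -7 + b
(T(-24, -322) - 342841)/(I(29) + 482901) = (0 - 342841)/((-7 + 29) + 482901) = -342841/(22 + 482901) = -342841/482923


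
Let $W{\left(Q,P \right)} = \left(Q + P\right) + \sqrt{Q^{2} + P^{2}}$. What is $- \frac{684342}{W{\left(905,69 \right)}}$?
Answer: $- \frac{4830066}{905} + \frac{4959 \sqrt{823786}}{905} \approx -363.7$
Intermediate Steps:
$W{\left(Q,P \right)} = P + Q + \sqrt{P^{2} + Q^{2}}$ ($W{\left(Q,P \right)} = \left(P + Q\right) + \sqrt{P^{2} + Q^{2}} = P + Q + \sqrt{P^{2} + Q^{2}}$)
$- \frac{684342}{W{\left(905,69 \right)}} = - \frac{684342}{69 + 905 + \sqrt{69^{2} + 905^{2}}} = - \frac{684342}{69 + 905 + \sqrt{4761 + 819025}} = - \frac{684342}{69 + 905 + \sqrt{823786}} = - \frac{684342}{974 + \sqrt{823786}}$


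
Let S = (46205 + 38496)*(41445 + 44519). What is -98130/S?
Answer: -49065/3640618382 ≈ -1.3477e-5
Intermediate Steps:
S = 7281236764 (S = 84701*85964 = 7281236764)
-98130/S = -98130/7281236764 = -98130*1/7281236764 = -49065/3640618382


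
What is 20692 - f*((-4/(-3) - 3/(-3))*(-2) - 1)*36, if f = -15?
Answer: 17632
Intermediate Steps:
20692 - f*((-4/(-3) - 3/(-3))*(-2) - 1)*36 = 20692 - (-15*((-4/(-3) - 3/(-3))*(-2) - 1))*36 = 20692 - (-15*((-4*(-⅓) - 3*(-⅓))*(-2) - 1))*36 = 20692 - (-15*((4/3 + 1)*(-2) - 1))*36 = 20692 - (-15*((7/3)*(-2) - 1))*36 = 20692 - (-15*(-14/3 - 1))*36 = 20692 - (-15*(-17/3))*36 = 20692 - 85*36 = 20692 - 1*3060 = 20692 - 3060 = 17632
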